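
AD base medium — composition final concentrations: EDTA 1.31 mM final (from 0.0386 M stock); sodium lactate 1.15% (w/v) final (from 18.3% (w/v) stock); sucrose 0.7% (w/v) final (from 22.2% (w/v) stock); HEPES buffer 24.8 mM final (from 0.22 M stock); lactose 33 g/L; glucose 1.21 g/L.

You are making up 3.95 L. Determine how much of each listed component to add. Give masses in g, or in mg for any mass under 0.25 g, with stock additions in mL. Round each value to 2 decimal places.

Working volume: 3.95 L.
EDTA: dilute stock: 1.31 mM × 3950 mL ÷ 38.6 mM = 134.05 mL
sodium lactate: V = C2·V2/C1 = 1.15% ÷ 18.3% × 3950 mL = 248.22 mL
sucrose: V = C2·V2/C1 = 0.7% ÷ 22.2% × 3950 mL = 124.55 mL
HEPES buffer: V = C2·V2/C1 = 24.8 mM × 3950 mL ÷ 220 mM = 445.27 mL
lactose: 33 g/L × 3.95 L = 130.35 g
glucose: 1.21 g/L × 3.95 L = 4.78 g

EDTA 134.05 mL; sodium lactate 248.22 mL; sucrose 124.55 mL; HEPES buffer 445.27 mL; lactose 130.35 g; glucose 4.78 g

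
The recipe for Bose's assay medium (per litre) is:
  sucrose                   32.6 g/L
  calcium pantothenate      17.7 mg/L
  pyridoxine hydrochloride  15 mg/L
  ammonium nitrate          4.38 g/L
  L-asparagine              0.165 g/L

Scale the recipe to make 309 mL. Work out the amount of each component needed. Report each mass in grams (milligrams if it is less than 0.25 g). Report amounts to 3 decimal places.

Scale factor relative to 1 L: 0.309.
sucrose: 32.6 g/L × 0.309 L = 10.073 g
calcium pantothenate: 17.7 mg/L × 0.309 L = 5.469 mg
pyridoxine hydrochloride: 15 mg/L × 0.309 L = 4.635 mg
ammonium nitrate: 4.38 g/L × 0.309 L = 1.353 g
L-asparagine: 0.165 g/L × 0.309 L = 0.050985 g = 50.985 mg

sucrose 10.073 g; calcium pantothenate 5.469 mg; pyridoxine hydrochloride 4.635 mg; ammonium nitrate 1.353 g; L-asparagine 50.985 mg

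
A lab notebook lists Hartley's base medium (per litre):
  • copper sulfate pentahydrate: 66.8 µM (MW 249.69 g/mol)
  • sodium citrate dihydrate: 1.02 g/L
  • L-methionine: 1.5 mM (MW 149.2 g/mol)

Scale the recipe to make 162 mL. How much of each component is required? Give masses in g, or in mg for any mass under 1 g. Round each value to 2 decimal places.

Target volume = 162 mL = 0.162 L.
copper sulfate pentahydrate: 66.8 µmol/L × 249.69 g/mol × 0.162 L ÷ 1000 = 2.70 mg
sodium citrate dihydrate: 1.02 g/L × 0.162 L = 0.16524 g = 165.24 mg
L-methionine: 1.5 mmol/L × 149.2 mg/mmol × 0.162 L = 36.26 mg

copper sulfate pentahydrate 2.70 mg; sodium citrate dihydrate 165.24 mg; L-methionine 36.26 mg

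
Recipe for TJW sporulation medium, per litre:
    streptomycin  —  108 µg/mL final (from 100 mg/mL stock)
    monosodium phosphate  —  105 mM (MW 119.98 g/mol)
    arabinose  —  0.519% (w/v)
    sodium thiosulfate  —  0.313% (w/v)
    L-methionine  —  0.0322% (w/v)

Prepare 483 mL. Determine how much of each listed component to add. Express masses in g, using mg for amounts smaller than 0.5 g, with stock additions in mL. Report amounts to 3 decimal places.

Scale factor relative to 1 L: 0.483.
streptomycin: dilute stock: 108 µg/mL × 483 mL ÷ 100000 µg/mL = 0.522 mL
monosodium phosphate: 105 mmol/L × 119.98 g/mol × 0.483 L ÷ 1000 = 6.085 g
arabinose: 0.519% w/v = 5.19 g/L → 5.19 × 0.483 L = 2.507 g
sodium thiosulfate: 0.313 g per 100 mL × 483 mL ÷ 100 = 1.512 g
L-methionine: 0.0322% w/v = 0.322 g/L → 0.322 × 0.483 L = 0.155526 g = 155.526 mg

streptomycin 0.522 mL; monosodium phosphate 6.085 g; arabinose 2.507 g; sodium thiosulfate 1.512 g; L-methionine 155.526 mg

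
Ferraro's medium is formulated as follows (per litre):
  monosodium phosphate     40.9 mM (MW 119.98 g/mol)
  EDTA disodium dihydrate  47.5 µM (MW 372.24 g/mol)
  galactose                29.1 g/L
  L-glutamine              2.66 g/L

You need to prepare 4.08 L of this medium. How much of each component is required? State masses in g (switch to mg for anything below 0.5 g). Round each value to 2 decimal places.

Working volume: 4.08 L.
monosodium phosphate: 40.9 mmol/L × 119.98 g/mol × 4.08 L ÷ 1000 = 20.02 g
EDTA disodium dihydrate: 47.5 µmol/L × 372.24 g/mol × 4.08 L ÷ 1000 = 72.14 mg
galactose: 29.1 g/L × 4.08 L = 118.73 g
L-glutamine: 2.66 g/L × 4.08 L = 10.85 g

monosodium phosphate 20.02 g; EDTA disodium dihydrate 72.14 mg; galactose 118.73 g; L-glutamine 10.85 g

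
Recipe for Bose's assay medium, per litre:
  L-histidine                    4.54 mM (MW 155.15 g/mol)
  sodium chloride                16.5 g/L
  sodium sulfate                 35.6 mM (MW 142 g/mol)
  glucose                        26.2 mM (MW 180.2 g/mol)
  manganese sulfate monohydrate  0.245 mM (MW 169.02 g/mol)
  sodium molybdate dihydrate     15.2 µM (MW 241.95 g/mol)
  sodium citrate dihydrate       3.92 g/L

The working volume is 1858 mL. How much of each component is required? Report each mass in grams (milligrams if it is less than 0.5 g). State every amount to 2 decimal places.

Working volume: 1858 mL = 1.858 L.
L-histidine: 4.54 mmol/L × 155.15 g/mol × 1.858 L ÷ 1000 = 1.31 g
sodium chloride: 16.5 g/L × 1.858 L = 30.66 g
sodium sulfate: 35.6 mmol/L × 142 g/mol × 1.858 L ÷ 1000 = 9.39 g
glucose: 26.2 mmol/L × 180.2 g/mol × 1.858 L ÷ 1000 = 8.77 g
manganese sulfate monohydrate: 0.245 mmol/L × 169.02 mg/mmol × 1.858 L = 76.94 mg
sodium molybdate dihydrate: 15.2 µmol/L × 241.95 g/mol × 1.858 L ÷ 1000 = 6.83 mg
sodium citrate dihydrate: 3.92 g/L × 1.858 L = 7.28 g

L-histidine 1.31 g; sodium chloride 30.66 g; sodium sulfate 9.39 g; glucose 8.77 g; manganese sulfate monohydrate 76.94 mg; sodium molybdate dihydrate 6.83 mg; sodium citrate dihydrate 7.28 g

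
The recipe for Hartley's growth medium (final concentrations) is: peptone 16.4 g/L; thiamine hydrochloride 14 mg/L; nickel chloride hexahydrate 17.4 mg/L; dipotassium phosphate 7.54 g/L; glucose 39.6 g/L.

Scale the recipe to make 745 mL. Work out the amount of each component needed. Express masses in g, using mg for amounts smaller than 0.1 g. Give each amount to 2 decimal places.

peptone 12.22 g; thiamine hydrochloride 10.43 mg; nickel chloride hexahydrate 12.96 mg; dipotassium phosphate 5.62 g; glucose 29.50 g

Working volume: 745 mL = 0.745 L.
peptone: 16.4 g/L × 0.745 L = 12.22 g
thiamine hydrochloride: 14 mg/L × 0.745 L = 10.43 mg
nickel chloride hexahydrate: 17.4 mg/L × 0.745 L = 12.96 mg
dipotassium phosphate: 7.54 g/L × 0.745 L = 5.62 g
glucose: 39.6 g/L × 0.745 L = 29.50 g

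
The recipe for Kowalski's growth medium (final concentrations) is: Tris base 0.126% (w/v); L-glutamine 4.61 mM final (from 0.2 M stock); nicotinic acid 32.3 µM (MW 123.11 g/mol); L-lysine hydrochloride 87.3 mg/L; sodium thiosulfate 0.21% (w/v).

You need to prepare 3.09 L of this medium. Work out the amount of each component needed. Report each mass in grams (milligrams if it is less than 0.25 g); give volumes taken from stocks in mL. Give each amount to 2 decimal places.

Scale factor relative to 1 L: 3.09.
Tris base: 0.126% w/v = 1.26 g/L → 1.26 × 3.09 L = 3.89 g
L-glutamine: dilute stock: 4.61 mM × 3090 mL ÷ 200 mM = 71.22 mL
nicotinic acid: 32.3 µmol/L × 123.11 g/mol × 3.09 L ÷ 1000 = 12.29 mg
L-lysine hydrochloride: 87.3 mg/L × 3.09 L = 269.757 mg = 0.27 g
sodium thiosulfate: 0.21% w/v = 2.1 g/L → 2.1 × 3.09 L = 6.49 g

Tris base 3.89 g; L-glutamine 71.22 mL; nicotinic acid 12.29 mg; L-lysine hydrochloride 0.27 g; sodium thiosulfate 6.49 g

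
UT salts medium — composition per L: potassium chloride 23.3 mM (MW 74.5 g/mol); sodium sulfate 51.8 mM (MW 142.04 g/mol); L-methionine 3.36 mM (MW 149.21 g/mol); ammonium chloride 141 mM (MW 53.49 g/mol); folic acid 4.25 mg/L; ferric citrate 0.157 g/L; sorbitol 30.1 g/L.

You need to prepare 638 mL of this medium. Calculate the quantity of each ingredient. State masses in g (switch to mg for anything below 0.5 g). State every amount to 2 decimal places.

potassium chloride 1.11 g; sodium sulfate 4.69 g; L-methionine 319.86 mg; ammonium chloride 4.81 g; folic acid 2.71 mg; ferric citrate 100.17 mg; sorbitol 19.20 g

Working volume: 638 mL = 0.638 L.
potassium chloride: 23.3 mmol/L × 74.5 g/mol × 0.638 L ÷ 1000 = 1.11 g
sodium sulfate: 51.8 mmol/L × 142.04 g/mol × 0.638 L ÷ 1000 = 4.69 g
L-methionine: 3.36 mmol/L × 149.21 mg/mmol × 0.638 L = 319.86 mg
ammonium chloride: 141 mmol/L × 53.49 g/mol × 0.638 L ÷ 1000 = 4.81 g
folic acid: 4.25 mg/L × 0.638 L = 2.71 mg
ferric citrate: 0.157 g/L × 0.638 L = 0.100166 g = 100.17 mg
sorbitol: 30.1 g/L × 0.638 L = 19.20 g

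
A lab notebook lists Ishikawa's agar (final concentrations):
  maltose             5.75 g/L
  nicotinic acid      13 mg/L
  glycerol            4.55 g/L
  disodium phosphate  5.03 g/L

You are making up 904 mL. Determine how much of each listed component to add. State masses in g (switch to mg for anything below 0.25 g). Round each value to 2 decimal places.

Working volume: 904 mL = 0.904 L.
maltose: 5.75 g/L × 0.904 L = 5.20 g
nicotinic acid: 13 mg/L × 0.904 L = 11.75 mg
glycerol: 4.55 g/L × 0.904 L = 4.11 g
disodium phosphate: 5.03 g/L × 0.904 L = 4.55 g

maltose 5.20 g; nicotinic acid 11.75 mg; glycerol 4.11 g; disodium phosphate 4.55 g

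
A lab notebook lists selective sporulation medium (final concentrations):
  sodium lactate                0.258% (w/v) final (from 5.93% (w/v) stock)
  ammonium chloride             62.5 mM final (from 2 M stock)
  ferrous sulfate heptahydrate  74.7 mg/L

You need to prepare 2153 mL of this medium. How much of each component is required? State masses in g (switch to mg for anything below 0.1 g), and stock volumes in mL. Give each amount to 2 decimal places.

sodium lactate 93.67 mL; ammonium chloride 67.28 mL; ferrous sulfate heptahydrate 0.16 g

Scale factor relative to 1 L: 2.153.
sodium lactate: V = C2·V2/C1 = 0.258% ÷ 5.93% × 2153 mL = 93.67 mL
ammonium chloride: dilute stock: 62.5 mM × 2153 mL ÷ 2000 mM = 67.28 mL
ferrous sulfate heptahydrate: 74.7 mg/L × 2.153 L = 160.829 mg = 0.16 g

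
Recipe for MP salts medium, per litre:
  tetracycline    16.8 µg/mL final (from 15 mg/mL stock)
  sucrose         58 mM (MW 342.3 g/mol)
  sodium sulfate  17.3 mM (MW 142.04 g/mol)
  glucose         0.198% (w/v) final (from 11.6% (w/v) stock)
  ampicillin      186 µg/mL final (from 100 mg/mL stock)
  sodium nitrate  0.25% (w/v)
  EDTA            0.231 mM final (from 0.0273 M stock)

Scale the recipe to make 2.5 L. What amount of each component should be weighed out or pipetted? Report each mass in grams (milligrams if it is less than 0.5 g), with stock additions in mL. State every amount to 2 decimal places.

tetracycline 2.80 mL; sucrose 49.63 g; sodium sulfate 6.14 g; glucose 42.67 mL; ampicillin 4.65 mL; sodium nitrate 6.25 g; EDTA 21.15 mL

Scale factor relative to 1 L: 2.5.
tetracycline: dilute stock: 16.8 µg/mL × 2500 mL ÷ 15000 µg/mL = 2.80 mL
sucrose: 58 mmol/L × 342.3 g/mol × 2.5 L ÷ 1000 = 49.63 g
sodium sulfate: 17.3 mmol/L × 142.04 g/mol × 2.5 L ÷ 1000 = 6.14 g
glucose: V = C2·V2/C1 = 0.198% ÷ 11.6% × 2500 mL = 42.67 mL
ampicillin: V = C2·V2/C1 = 186 µg/mL × 2500 mL ÷ 100000 µg/mL = 4.65 mL
sodium nitrate: 0.25% w/v = 2.5 g/L → 2.5 × 2.5 L = 6.25 g
EDTA: dilute stock: 0.231 mM × 2500 mL ÷ 27.3 mM = 21.15 mL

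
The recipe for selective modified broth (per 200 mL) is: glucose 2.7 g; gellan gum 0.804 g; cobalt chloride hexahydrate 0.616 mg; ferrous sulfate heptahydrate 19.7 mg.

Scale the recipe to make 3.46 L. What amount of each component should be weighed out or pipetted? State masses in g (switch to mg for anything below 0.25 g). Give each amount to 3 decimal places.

Scale factor = 3460 mL / 200 mL = 17.3.
glucose: 2.7 g × (3460 mL / 200 mL) = 46.710 g
gellan gum: 0.804 g × (3460 mL / 200 mL) = 13.909 g
cobalt chloride hexahydrate: 0.616 mg × (3460 mL / 200 mL) = 10.657 mg
ferrous sulfate heptahydrate: 19.7 mg × (3460 mL / 200 mL) = 340.81 mg = 0.341 g

glucose 46.710 g; gellan gum 13.909 g; cobalt chloride hexahydrate 10.657 mg; ferrous sulfate heptahydrate 0.341 g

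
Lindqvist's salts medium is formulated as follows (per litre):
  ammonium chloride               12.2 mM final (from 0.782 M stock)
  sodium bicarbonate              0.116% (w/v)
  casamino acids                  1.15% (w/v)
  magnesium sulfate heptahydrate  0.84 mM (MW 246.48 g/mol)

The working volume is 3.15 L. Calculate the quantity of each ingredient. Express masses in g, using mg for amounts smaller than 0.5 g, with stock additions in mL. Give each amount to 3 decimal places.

ammonium chloride 49.143 mL; sodium bicarbonate 3.654 g; casamino acids 36.225 g; magnesium sulfate heptahydrate 0.652 g

Scale factor relative to 1 L: 3.15.
ammonium chloride: dilute stock: 12.2 mM × 3150 mL ÷ 782 mM = 49.143 mL
sodium bicarbonate: 0.116% w/v = 1.16 g/L → 1.16 × 3.15 L = 3.654 g
casamino acids: 1.15 g per 100 mL × 3150 mL ÷ 100 = 36.225 g
magnesium sulfate heptahydrate: 0.84 mmol/L × 246.48 g/mol × 3.15 L ÷ 1000 = 0.652 g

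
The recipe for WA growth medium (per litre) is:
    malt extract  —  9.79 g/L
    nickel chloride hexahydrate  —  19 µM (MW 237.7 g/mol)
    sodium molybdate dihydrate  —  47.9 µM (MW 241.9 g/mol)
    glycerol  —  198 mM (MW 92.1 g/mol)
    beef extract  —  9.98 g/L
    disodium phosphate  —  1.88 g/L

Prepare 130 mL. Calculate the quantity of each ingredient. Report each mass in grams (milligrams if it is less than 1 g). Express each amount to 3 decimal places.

malt extract 1.273 g; nickel chloride hexahydrate 0.587 mg; sodium molybdate dihydrate 1.506 mg; glycerol 2.371 g; beef extract 1.297 g; disodium phosphate 244.400 mg

Scale factor relative to 1 L: 0.13.
malt extract: 9.79 g/L × 0.13 L = 1.273 g
nickel chloride hexahydrate: 19 µmol/L × 237.7 g/mol × 0.13 L ÷ 1000 = 0.587 mg
sodium molybdate dihydrate: 47.9 µmol/L × 241.9 g/mol × 0.13 L ÷ 1000 = 1.506 mg
glycerol: 198 mmol/L × 92.1 g/mol × 0.13 L ÷ 1000 = 2.371 g
beef extract: 9.98 g/L × 0.13 L = 1.297 g
disodium phosphate: 1.88 g/L × 0.13 L = 0.2444 g = 244.400 mg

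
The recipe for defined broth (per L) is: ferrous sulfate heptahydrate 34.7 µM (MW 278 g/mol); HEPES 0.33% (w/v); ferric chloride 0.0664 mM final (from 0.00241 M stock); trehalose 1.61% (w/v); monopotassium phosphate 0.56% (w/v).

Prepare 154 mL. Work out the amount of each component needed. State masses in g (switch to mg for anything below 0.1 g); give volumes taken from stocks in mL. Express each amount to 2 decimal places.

ferrous sulfate heptahydrate 1.49 mg; HEPES 0.51 g; ferric chloride 4.24 mL; trehalose 2.48 g; monopotassium phosphate 0.86 g

Scale factor relative to 1 L: 0.154.
ferrous sulfate heptahydrate: 34.7 µmol/L × 278 g/mol × 0.154 L ÷ 1000 = 1.49 mg
HEPES: 0.33% w/v = 3.3 g/L → 3.3 × 0.154 L = 0.51 g
ferric chloride: V = C2·V2/C1 = 0.0664 mM × 154 mL ÷ 2.41 mM = 4.24 mL
trehalose: 1.61% w/v = 16.1 g/L → 16.1 × 0.154 L = 2.48 g
monopotassium phosphate: 0.56 g per 100 mL × 154 mL ÷ 100 = 0.86 g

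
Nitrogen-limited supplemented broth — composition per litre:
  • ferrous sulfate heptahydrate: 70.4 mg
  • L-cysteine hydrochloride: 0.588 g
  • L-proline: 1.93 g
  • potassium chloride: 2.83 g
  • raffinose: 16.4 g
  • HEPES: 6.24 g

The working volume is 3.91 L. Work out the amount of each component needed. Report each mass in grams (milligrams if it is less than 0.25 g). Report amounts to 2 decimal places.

Ratio of target to recipe volume: 3910 / 1000 = 3.91.
ferrous sulfate heptahydrate: 70.4 mg × (3910 mL / 1000 mL) = 275.264 mg = 0.28 g
L-cysteine hydrochloride: 0.588 g × (3910 mL / 1000 mL) = 2.30 g
L-proline: 1.93 g × (3910 mL / 1000 mL) = 7.55 g
potassium chloride: 2.83 g × (3910 mL / 1000 mL) = 11.07 g
raffinose: 16.4 g × (3910 mL / 1000 mL) = 64.12 g
HEPES: 6.24 g × (3910 mL / 1000 mL) = 24.40 g

ferrous sulfate heptahydrate 0.28 g; L-cysteine hydrochloride 2.30 g; L-proline 7.55 g; potassium chloride 11.07 g; raffinose 64.12 g; HEPES 24.40 g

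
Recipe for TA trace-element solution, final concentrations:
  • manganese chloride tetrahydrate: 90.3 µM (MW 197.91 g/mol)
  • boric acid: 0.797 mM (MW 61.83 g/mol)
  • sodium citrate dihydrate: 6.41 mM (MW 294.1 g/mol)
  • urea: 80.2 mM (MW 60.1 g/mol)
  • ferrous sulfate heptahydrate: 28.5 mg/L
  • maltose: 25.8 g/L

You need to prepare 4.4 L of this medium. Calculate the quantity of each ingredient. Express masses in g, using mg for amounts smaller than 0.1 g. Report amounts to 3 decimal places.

Working volume: 4.4 L.
manganese chloride tetrahydrate: 90.3 µmol/L × 197.91 g/mol × 4.4 L ÷ 1000 = 78.634 mg
boric acid: 0.797 mmol/L × 61.83 g/mol × 4.4 L ÷ 1000 = 0.217 g
sodium citrate dihydrate: 6.41 mmol/L × 294.1 g/mol × 4.4 L ÷ 1000 = 8.295 g
urea: 80.2 mmol/L × 60.1 g/mol × 4.4 L ÷ 1000 = 21.208 g
ferrous sulfate heptahydrate: 28.5 mg/L × 4.4 L = 125.4 mg = 0.125 g
maltose: 25.8 g/L × 4.4 L = 113.520 g

manganese chloride tetrahydrate 78.634 mg; boric acid 0.217 g; sodium citrate dihydrate 8.295 g; urea 21.208 g; ferrous sulfate heptahydrate 0.125 g; maltose 113.520 g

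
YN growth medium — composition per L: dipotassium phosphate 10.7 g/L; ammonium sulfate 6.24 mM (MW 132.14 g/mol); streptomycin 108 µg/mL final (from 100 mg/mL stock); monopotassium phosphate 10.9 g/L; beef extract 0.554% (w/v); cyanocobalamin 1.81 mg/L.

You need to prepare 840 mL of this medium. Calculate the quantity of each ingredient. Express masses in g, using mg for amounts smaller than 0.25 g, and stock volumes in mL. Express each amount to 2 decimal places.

Working volume: 840 mL = 0.84 L.
dipotassium phosphate: 10.7 g/L × 0.84 L = 8.99 g
ammonium sulfate: 6.24 mmol/L × 132.14 g/mol × 0.84 L ÷ 1000 = 0.69 g
streptomycin: C1V1 = C2V2 → 108 µg/mL × 840 mL ÷ 100000 µg/mL = 0.91 mL
monopotassium phosphate: 10.9 g/L × 0.84 L = 9.16 g
beef extract: 0.554% w/v = 5.54 g/L → 5.54 × 0.84 L = 4.65 g
cyanocobalamin: 1.81 mg/L × 0.84 L = 1.52 mg

dipotassium phosphate 8.99 g; ammonium sulfate 0.69 g; streptomycin 0.91 mL; monopotassium phosphate 9.16 g; beef extract 4.65 g; cyanocobalamin 1.52 mg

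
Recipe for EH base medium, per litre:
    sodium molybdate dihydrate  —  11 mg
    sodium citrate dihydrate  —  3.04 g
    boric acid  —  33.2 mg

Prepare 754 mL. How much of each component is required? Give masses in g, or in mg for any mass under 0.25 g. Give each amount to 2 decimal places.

Ratio of target to recipe volume: 754 / 1000 = 0.754.
sodium molybdate dihydrate: 11 mg × (754 mL / 1000 mL) = 8.29 mg
sodium citrate dihydrate: 3.04 g × (754 mL / 1000 mL) = 2.29 g
boric acid: 33.2 mg × (754 mL / 1000 mL) = 25.03 mg

sodium molybdate dihydrate 8.29 mg; sodium citrate dihydrate 2.29 g; boric acid 25.03 mg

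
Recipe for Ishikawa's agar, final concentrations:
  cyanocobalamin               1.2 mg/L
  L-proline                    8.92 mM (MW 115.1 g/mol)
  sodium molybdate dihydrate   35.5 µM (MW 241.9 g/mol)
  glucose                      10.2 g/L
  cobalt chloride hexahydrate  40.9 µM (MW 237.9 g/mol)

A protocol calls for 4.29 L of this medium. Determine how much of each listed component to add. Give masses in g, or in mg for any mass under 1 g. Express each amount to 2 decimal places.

cyanocobalamin 5.15 mg; L-proline 4.40 g; sodium molybdate dihydrate 36.84 mg; glucose 43.76 g; cobalt chloride hexahydrate 41.74 mg

Working volume: 4.29 L.
cyanocobalamin: 1.2 mg/L × 4.29 L = 5.15 mg
L-proline: 8.92 mmol/L × 115.1 g/mol × 4.29 L ÷ 1000 = 4.40 g
sodium molybdate dihydrate: 35.5 µmol/L × 241.9 g/mol × 4.29 L ÷ 1000 = 36.84 mg
glucose: 10.2 g/L × 4.29 L = 43.76 g
cobalt chloride hexahydrate: 40.9 µmol/L × 237.9 g/mol × 4.29 L ÷ 1000 = 41.74 mg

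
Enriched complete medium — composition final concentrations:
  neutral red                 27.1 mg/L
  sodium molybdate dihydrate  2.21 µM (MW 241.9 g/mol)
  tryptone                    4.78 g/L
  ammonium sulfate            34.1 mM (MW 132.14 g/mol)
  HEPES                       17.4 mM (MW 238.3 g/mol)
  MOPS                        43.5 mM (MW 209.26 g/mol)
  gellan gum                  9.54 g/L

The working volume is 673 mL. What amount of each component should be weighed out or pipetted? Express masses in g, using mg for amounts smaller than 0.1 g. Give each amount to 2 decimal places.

neutral red 18.24 mg; sodium molybdate dihydrate 0.36 mg; tryptone 3.22 g; ammonium sulfate 3.03 g; HEPES 2.79 g; MOPS 6.13 g; gellan gum 6.42 g

Scale factor relative to 1 L: 0.673.
neutral red: 27.1 mg/L × 0.673 L = 18.24 mg
sodium molybdate dihydrate: 2.21 µmol/L × 241.9 g/mol × 0.673 L ÷ 1000 = 0.36 mg
tryptone: 4.78 g/L × 0.673 L = 3.22 g
ammonium sulfate: 34.1 mmol/L × 132.14 g/mol × 0.673 L ÷ 1000 = 3.03 g
HEPES: 17.4 mmol/L × 238.3 g/mol × 0.673 L ÷ 1000 = 2.79 g
MOPS: 43.5 mmol/L × 209.26 g/mol × 0.673 L ÷ 1000 = 6.13 g
gellan gum: 9.54 g/L × 0.673 L = 6.42 g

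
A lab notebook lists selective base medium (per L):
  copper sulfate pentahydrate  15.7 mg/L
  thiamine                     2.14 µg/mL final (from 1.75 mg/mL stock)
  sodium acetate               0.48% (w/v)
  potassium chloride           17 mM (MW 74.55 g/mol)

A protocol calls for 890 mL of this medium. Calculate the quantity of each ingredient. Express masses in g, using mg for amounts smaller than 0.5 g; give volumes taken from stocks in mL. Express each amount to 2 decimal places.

Scale factor relative to 1 L: 0.89.
copper sulfate pentahydrate: 15.7 mg/L × 0.89 L = 13.97 mg
thiamine: dilute stock: 2.14 µg/mL × 890 mL ÷ 1750 µg/mL = 1.09 mL
sodium acetate: 0.48 g per 100 mL × 890 mL ÷ 100 = 4.27 g
potassium chloride: 17 mmol/L × 74.55 g/mol × 0.89 L ÷ 1000 = 1.13 g

copper sulfate pentahydrate 13.97 mg; thiamine 1.09 mL; sodium acetate 4.27 g; potassium chloride 1.13 g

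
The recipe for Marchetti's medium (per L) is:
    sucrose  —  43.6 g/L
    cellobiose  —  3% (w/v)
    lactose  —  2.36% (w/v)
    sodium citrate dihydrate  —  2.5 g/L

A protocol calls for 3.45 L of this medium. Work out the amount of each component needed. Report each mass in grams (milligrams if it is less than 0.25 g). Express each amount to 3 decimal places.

sucrose 150.420 g; cellobiose 103.500 g; lactose 81.420 g; sodium citrate dihydrate 8.625 g

Scale factor relative to 1 L: 3.45.
sucrose: 43.6 g/L × 3.45 L = 150.420 g
cellobiose: 3 g per 100 mL × 3450 mL ÷ 100 = 103.500 g
lactose: 2.36 g per 100 mL × 3450 mL ÷ 100 = 81.420 g
sodium citrate dihydrate: 2.5 g/L × 3.45 L = 8.625 g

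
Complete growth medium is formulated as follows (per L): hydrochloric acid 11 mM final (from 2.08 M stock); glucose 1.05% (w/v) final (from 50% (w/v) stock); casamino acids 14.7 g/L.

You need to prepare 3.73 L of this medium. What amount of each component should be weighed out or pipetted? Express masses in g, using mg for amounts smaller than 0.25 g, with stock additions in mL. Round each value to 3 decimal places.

hydrochloric acid 19.726 mL; glucose 78.330 mL; casamino acids 54.831 g

Scale factor relative to 1 L: 3.73.
hydrochloric acid: V = C2·V2/C1 = 11 mM × 3730 mL ÷ 2080 mM = 19.726 mL
glucose: C1V1 = C2V2 → 1.05% ÷ 50% × 3730 mL = 78.330 mL
casamino acids: 14.7 g/L × 3.73 L = 54.831 g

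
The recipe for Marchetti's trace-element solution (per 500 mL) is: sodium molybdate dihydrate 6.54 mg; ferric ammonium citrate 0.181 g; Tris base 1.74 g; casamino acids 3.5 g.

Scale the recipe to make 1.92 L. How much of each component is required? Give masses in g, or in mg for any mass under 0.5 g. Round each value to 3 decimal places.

Scale factor = 1920 mL / 500 mL = 3.84.
sodium molybdate dihydrate: 6.54 mg × (1920 mL / 500 mL) = 25.114 mg
ferric ammonium citrate: 0.181 g × (1920 mL / 500 mL) = 0.695 g
Tris base: 1.74 g × (1920 mL / 500 mL) = 6.682 g
casamino acids: 3.5 g × (1920 mL / 500 mL) = 13.440 g

sodium molybdate dihydrate 25.114 mg; ferric ammonium citrate 0.695 g; Tris base 6.682 g; casamino acids 13.440 g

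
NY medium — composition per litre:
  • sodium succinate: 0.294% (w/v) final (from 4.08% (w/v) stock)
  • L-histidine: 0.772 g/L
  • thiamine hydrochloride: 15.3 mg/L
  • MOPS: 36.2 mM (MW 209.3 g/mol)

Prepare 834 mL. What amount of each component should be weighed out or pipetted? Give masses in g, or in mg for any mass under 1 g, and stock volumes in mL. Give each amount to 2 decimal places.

sodium succinate 60.10 mL; L-histidine 643.85 mg; thiamine hydrochloride 12.76 mg; MOPS 6.32 g

Working volume: 834 mL = 0.834 L.
sodium succinate: C1V1 = C2V2 → 0.294% ÷ 4.08% × 834 mL = 60.10 mL
L-histidine: 0.772 g/L × 0.834 L = 0.643848 g = 643.85 mg
thiamine hydrochloride: 15.3 mg/L × 0.834 L = 12.76 mg
MOPS: 36.2 mmol/L × 209.3 g/mol × 0.834 L ÷ 1000 = 6.32 g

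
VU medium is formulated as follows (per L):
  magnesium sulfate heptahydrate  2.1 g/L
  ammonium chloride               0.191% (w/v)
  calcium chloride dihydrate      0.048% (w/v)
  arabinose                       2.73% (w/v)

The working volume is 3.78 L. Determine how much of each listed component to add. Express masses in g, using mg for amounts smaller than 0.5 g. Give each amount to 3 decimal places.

magnesium sulfate heptahydrate 7.938 g; ammonium chloride 7.220 g; calcium chloride dihydrate 1.814 g; arabinose 103.194 g

Working volume: 3.78 L.
magnesium sulfate heptahydrate: 2.1 g/L × 3.78 L = 7.938 g
ammonium chloride: 0.191% w/v = 1.91 g/L → 1.91 × 3.78 L = 7.220 g
calcium chloride dihydrate: 0.048% w/v = 0.48 g/L → 0.48 × 3.78 L = 1.814 g
arabinose: 2.73 g per 100 mL × 3780 mL ÷ 100 = 103.194 g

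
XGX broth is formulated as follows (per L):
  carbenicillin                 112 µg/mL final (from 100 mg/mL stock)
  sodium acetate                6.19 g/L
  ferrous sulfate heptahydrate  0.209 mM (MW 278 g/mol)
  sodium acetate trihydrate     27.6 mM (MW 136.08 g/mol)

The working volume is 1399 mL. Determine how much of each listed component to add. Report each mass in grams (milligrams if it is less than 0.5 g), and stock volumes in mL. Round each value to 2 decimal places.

Target volume = 1399 mL = 1.399 L.
carbenicillin: V = C2·V2/C1 = 112 µg/mL × 1399 mL ÷ 100000 µg/mL = 1.57 mL
sodium acetate: 6.19 g/L × 1.399 L = 8.66 g
ferrous sulfate heptahydrate: 0.209 mmol/L × 278 mg/mmol × 1.399 L = 81.28 mg
sodium acetate trihydrate: 27.6 mmol/L × 136.08 g/mol × 1.399 L ÷ 1000 = 5.25 g

carbenicillin 1.57 mL; sodium acetate 8.66 g; ferrous sulfate heptahydrate 81.28 mg; sodium acetate trihydrate 5.25 g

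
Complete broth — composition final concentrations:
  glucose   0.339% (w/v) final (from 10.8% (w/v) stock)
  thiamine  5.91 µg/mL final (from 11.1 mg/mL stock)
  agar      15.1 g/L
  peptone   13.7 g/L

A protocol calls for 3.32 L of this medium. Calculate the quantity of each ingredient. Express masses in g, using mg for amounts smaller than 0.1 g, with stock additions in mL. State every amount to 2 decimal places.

glucose 104.21 mL; thiamine 1.77 mL; agar 50.13 g; peptone 45.48 g

Scale factor relative to 1 L: 3.32.
glucose: C1V1 = C2V2 → 0.339% ÷ 10.8% × 3320 mL = 104.21 mL
thiamine: dilute stock: 5.91 µg/mL × 3320 mL ÷ 11100 µg/mL = 1.77 mL
agar: 15.1 g/L × 3.32 L = 50.13 g
peptone: 13.7 g/L × 3.32 L = 45.48 g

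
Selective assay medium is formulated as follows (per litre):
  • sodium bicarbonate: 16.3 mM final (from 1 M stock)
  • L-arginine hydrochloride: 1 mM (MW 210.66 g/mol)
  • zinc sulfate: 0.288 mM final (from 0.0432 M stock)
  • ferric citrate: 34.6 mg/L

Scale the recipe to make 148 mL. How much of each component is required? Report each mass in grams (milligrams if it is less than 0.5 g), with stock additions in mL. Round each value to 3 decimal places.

sodium bicarbonate 2.412 mL; L-arginine hydrochloride 31.178 mg; zinc sulfate 0.987 mL; ferric citrate 5.121 mg

Working volume: 148 mL = 0.148 L.
sodium bicarbonate: dilute stock: 16.3 mM × 148 mL ÷ 1000 mM = 2.412 mL
L-arginine hydrochloride: 1 mmol/L × 210.66 mg/mmol × 0.148 L = 31.178 mg
zinc sulfate: C1V1 = C2V2 → 0.288 mM × 148 mL ÷ 43.2 mM = 0.987 mL
ferric citrate: 34.6 mg/L × 0.148 L = 5.121 mg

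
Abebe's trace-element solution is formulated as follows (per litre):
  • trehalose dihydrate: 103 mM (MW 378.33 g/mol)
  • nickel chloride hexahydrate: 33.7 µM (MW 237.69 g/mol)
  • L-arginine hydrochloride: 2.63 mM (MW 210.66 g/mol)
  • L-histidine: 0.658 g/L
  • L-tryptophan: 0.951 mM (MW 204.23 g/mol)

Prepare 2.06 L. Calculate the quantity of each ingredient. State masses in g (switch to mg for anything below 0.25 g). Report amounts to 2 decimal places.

Working volume: 2.06 L.
trehalose dihydrate: 103 mmol/L × 378.33 g/mol × 2.06 L ÷ 1000 = 80.27 g
nickel chloride hexahydrate: 33.7 µmol/L × 237.69 g/mol × 2.06 L ÷ 1000 = 16.50 mg
L-arginine hydrochloride: 2.63 mmol/L × 210.66 g/mol × 2.06 L ÷ 1000 = 1.14 g
L-histidine: 0.658 g/L × 2.06 L = 1.36 g
L-tryptophan: 0.951 mmol/L × 204.23 g/mol × 2.06 L ÷ 1000 = 0.40 g

trehalose dihydrate 80.27 g; nickel chloride hexahydrate 16.50 mg; L-arginine hydrochloride 1.14 g; L-histidine 1.36 g; L-tryptophan 0.40 g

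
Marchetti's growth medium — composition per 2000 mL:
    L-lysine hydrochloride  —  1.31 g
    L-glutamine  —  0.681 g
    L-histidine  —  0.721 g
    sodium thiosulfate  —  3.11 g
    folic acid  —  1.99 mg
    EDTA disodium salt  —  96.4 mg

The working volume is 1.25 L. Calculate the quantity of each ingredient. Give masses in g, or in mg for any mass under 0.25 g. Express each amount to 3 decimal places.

L-lysine hydrochloride 0.819 g; L-glutamine 0.426 g; L-histidine 0.451 g; sodium thiosulfate 1.944 g; folic acid 1.244 mg; EDTA disodium salt 60.250 mg

Ratio of target to recipe volume: 1250 / 2000 = 0.625.
L-lysine hydrochloride: 1.31 g × (1250 mL / 2000 mL) = 0.819 g
L-glutamine: 0.681 g × (1250 mL / 2000 mL) = 0.426 g
L-histidine: 0.721 g × (1250 mL / 2000 mL) = 0.451 g
sodium thiosulfate: 3.11 g × (1250 mL / 2000 mL) = 1.944 g
folic acid: 1.99 mg × (1250 mL / 2000 mL) = 1.244 mg
EDTA disodium salt: 96.4 mg × (1250 mL / 2000 mL) = 60.250 mg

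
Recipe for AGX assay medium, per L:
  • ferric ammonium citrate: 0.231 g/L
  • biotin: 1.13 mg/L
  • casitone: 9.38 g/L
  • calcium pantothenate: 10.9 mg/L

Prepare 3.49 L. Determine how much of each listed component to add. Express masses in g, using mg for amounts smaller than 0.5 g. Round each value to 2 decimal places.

Working volume: 3.49 L.
ferric ammonium citrate: 0.231 g/L × 3.49 L = 0.81 g
biotin: 1.13 mg/L × 3.49 L = 3.94 mg
casitone: 9.38 g/L × 3.49 L = 32.74 g
calcium pantothenate: 10.9 mg/L × 3.49 L = 38.04 mg

ferric ammonium citrate 0.81 g; biotin 3.94 mg; casitone 32.74 g; calcium pantothenate 38.04 mg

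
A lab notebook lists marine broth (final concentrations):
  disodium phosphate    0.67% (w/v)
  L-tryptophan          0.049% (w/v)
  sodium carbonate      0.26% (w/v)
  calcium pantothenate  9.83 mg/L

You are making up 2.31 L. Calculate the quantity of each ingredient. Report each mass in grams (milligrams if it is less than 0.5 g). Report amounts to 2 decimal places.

Working volume: 2.31 L.
disodium phosphate: 0.67% w/v = 6.7 g/L → 6.7 × 2.31 L = 15.48 g
L-tryptophan: 0.049% w/v = 0.49 g/L → 0.49 × 2.31 L = 1.13 g
sodium carbonate: 0.26 g per 100 mL × 2310 mL ÷ 100 = 6.01 g
calcium pantothenate: 9.83 mg/L × 2.31 L = 22.71 mg

disodium phosphate 15.48 g; L-tryptophan 1.13 g; sodium carbonate 6.01 g; calcium pantothenate 22.71 mg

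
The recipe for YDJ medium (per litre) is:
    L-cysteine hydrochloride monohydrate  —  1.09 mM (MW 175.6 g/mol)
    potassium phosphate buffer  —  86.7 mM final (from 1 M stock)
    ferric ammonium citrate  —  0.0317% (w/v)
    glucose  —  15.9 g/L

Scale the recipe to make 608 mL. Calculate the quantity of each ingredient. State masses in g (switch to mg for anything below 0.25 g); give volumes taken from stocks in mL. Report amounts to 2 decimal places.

L-cysteine hydrochloride monohydrate 116.37 mg; potassium phosphate buffer 52.71 mL; ferric ammonium citrate 192.74 mg; glucose 9.67 g

Working volume: 608 mL = 0.608 L.
L-cysteine hydrochloride monohydrate: 1.09 mmol/L × 175.6 mg/mmol × 0.608 L = 116.37 mg
potassium phosphate buffer: C1V1 = C2V2 → 86.7 mM × 608 mL ÷ 1000 mM = 52.71 mL
ferric ammonium citrate: 0.0317 g per 100 mL × 608 mL ÷ 100 = 0.192736 g = 192.74 mg
glucose: 15.9 g/L × 0.608 L = 9.67 g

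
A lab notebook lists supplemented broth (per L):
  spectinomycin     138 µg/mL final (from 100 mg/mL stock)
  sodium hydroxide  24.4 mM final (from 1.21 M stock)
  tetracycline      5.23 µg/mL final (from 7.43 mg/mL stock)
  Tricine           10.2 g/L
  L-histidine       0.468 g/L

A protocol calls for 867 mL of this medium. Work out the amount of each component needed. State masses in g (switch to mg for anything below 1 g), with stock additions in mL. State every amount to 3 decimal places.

Working volume: 867 mL = 0.867 L.
spectinomycin: C1V1 = C2V2 → 138 µg/mL × 867 mL ÷ 100000 µg/mL = 1.196 mL
sodium hydroxide: C1V1 = C2V2 → 24.4 mM × 867 mL ÷ 1210 mM = 17.483 mL
tetracycline: C1V1 = C2V2 → 5.23 µg/mL × 867 mL ÷ 7430 µg/mL = 0.610 mL
Tricine: 10.2 g/L × 0.867 L = 8.843 g
L-histidine: 0.468 g/L × 0.867 L = 0.405756 g = 405.756 mg

spectinomycin 1.196 mL; sodium hydroxide 17.483 mL; tetracycline 0.610 mL; Tricine 8.843 g; L-histidine 405.756 mg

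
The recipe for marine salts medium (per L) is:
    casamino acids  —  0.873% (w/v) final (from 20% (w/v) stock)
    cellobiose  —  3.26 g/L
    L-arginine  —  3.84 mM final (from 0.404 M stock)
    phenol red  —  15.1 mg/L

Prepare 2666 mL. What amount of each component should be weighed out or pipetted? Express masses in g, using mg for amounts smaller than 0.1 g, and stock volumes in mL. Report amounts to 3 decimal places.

casamino acids 116.371 mL; cellobiose 8.691 g; L-arginine 25.340 mL; phenol red 40.257 mg

Working volume: 2666 mL = 2.666 L.
casamino acids: V = C2·V2/C1 = 0.873% ÷ 20% × 2666 mL = 116.371 mL
cellobiose: 3.26 g/L × 2.666 L = 8.691 g
L-arginine: V = C2·V2/C1 = 3.84 mM × 2666 mL ÷ 404 mM = 25.340 mL
phenol red: 15.1 mg/L × 2.666 L = 40.257 mg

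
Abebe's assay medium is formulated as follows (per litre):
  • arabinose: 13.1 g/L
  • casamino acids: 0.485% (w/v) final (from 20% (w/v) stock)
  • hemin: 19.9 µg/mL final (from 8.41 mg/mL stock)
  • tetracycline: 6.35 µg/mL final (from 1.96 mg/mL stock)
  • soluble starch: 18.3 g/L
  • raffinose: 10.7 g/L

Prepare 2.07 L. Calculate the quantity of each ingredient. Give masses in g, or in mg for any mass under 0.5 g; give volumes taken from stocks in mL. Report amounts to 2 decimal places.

arabinose 27.12 g; casamino acids 50.20 mL; hemin 4.90 mL; tetracycline 6.71 mL; soluble starch 37.88 g; raffinose 22.15 g

Scale factor relative to 1 L: 2.07.
arabinose: 13.1 g/L × 2.07 L = 27.12 g
casamino acids: V = C2·V2/C1 = 0.485% ÷ 20% × 2070 mL = 50.20 mL
hemin: dilute stock: 19.9 µg/mL × 2070 mL ÷ 8410 µg/mL = 4.90 mL
tetracycline: V = C2·V2/C1 = 6.35 µg/mL × 2070 mL ÷ 1960 µg/mL = 6.71 mL
soluble starch: 18.3 g/L × 2.07 L = 37.88 g
raffinose: 10.7 g/L × 2.07 L = 22.15 g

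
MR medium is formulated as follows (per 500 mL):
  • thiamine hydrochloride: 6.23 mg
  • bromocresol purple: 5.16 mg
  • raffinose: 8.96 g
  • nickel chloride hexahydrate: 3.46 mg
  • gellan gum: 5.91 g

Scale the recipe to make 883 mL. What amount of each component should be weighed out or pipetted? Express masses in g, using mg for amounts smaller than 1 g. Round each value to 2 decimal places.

thiamine hydrochloride 11.00 mg; bromocresol purple 9.11 mg; raffinose 15.82 g; nickel chloride hexahydrate 6.11 mg; gellan gum 10.44 g

Scale factor = 883 mL / 500 mL = 1.766.
thiamine hydrochloride: 6.23 mg × (883 mL / 500 mL) = 11.00 mg
bromocresol purple: 5.16 mg × (883 mL / 500 mL) = 9.11 mg
raffinose: 8.96 g × (883 mL / 500 mL) = 15.82 g
nickel chloride hexahydrate: 3.46 mg × (883 mL / 500 mL) = 6.11 mg
gellan gum: 5.91 g × (883 mL / 500 mL) = 10.44 g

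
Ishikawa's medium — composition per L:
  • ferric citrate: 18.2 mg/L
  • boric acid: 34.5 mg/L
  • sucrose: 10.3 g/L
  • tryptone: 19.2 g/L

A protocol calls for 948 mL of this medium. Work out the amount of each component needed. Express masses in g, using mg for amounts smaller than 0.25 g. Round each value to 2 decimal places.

ferric citrate 17.25 mg; boric acid 32.71 mg; sucrose 9.76 g; tryptone 18.20 g

Target volume = 948 mL = 0.948 L.
ferric citrate: 18.2 mg/L × 0.948 L = 17.25 mg
boric acid: 34.5 mg/L × 0.948 L = 32.71 mg
sucrose: 10.3 g/L × 0.948 L = 9.76 g
tryptone: 19.2 g/L × 0.948 L = 18.20 g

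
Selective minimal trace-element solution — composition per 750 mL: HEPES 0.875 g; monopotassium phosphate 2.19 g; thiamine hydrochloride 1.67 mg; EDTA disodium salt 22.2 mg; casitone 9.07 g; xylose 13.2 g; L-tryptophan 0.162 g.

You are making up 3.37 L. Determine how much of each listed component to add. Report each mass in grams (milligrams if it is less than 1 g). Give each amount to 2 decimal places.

Ratio of target to recipe volume: 3370 / 750 = 4.49333.
HEPES: 0.875 g × (3370 mL / 750 mL) = 3.93 g
monopotassium phosphate: 2.19 g × (3370 mL / 750 mL) = 9.84 g
thiamine hydrochloride: 1.67 mg × (3370 mL / 750 mL) = 7.50 mg
EDTA disodium salt: 22.2 mg × (3370 mL / 750 mL) = 99.75 mg
casitone: 9.07 g × (3370 mL / 750 mL) = 40.75 g
xylose: 13.2 g × (3370 mL / 750 mL) = 59.31 g
L-tryptophan: 0.162 g × (3370 mL / 750 mL) = 0.72792 g = 727.92 mg

HEPES 3.93 g; monopotassium phosphate 9.84 g; thiamine hydrochloride 7.50 mg; EDTA disodium salt 99.75 mg; casitone 40.75 g; xylose 59.31 g; L-tryptophan 727.92 mg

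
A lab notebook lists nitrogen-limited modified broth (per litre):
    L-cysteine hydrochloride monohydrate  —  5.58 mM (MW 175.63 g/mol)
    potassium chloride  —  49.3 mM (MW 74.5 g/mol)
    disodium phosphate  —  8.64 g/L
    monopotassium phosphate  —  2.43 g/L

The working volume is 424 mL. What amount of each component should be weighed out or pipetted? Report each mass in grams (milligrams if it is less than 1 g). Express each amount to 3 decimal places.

L-cysteine hydrochloride monohydrate 415.527 mg; potassium chloride 1.557 g; disodium phosphate 3.663 g; monopotassium phosphate 1.030 g

Scale factor relative to 1 L: 0.424.
L-cysteine hydrochloride monohydrate: 5.58 mmol/L × 175.63 mg/mmol × 0.424 L = 415.527 mg
potassium chloride: 49.3 mmol/L × 74.5 g/mol × 0.424 L ÷ 1000 = 1.557 g
disodium phosphate: 8.64 g/L × 0.424 L = 3.663 g
monopotassium phosphate: 2.43 g/L × 0.424 L = 1.030 g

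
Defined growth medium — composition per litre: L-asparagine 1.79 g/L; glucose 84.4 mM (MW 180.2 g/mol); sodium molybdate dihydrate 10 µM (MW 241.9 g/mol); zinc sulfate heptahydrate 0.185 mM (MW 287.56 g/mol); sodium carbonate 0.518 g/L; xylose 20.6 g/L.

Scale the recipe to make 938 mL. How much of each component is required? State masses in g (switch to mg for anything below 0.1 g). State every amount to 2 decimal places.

L-asparagine 1.68 g; glucose 14.27 g; sodium molybdate dihydrate 2.27 mg; zinc sulfate heptahydrate 49.90 mg; sodium carbonate 0.49 g; xylose 19.32 g

Scale factor relative to 1 L: 0.938.
L-asparagine: 1.79 g/L × 0.938 L = 1.68 g
glucose: 84.4 mmol/L × 180.2 g/mol × 0.938 L ÷ 1000 = 14.27 g
sodium molybdate dihydrate: 10 µmol/L × 241.9 g/mol × 0.938 L ÷ 1000 = 2.27 mg
zinc sulfate heptahydrate: 0.185 mmol/L × 287.56 mg/mmol × 0.938 L = 49.90 mg
sodium carbonate: 0.518 g/L × 0.938 L = 0.49 g
xylose: 20.6 g/L × 0.938 L = 19.32 g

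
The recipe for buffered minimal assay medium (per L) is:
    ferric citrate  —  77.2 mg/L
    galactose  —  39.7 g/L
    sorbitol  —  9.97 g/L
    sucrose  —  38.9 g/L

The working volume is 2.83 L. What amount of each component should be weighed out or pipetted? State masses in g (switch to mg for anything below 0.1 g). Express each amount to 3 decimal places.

Scale factor relative to 1 L: 2.83.
ferric citrate: 77.2 mg/L × 2.83 L = 218.476 mg = 0.218 g
galactose: 39.7 g/L × 2.83 L = 112.351 g
sorbitol: 9.97 g/L × 2.83 L = 28.215 g
sucrose: 38.9 g/L × 2.83 L = 110.087 g

ferric citrate 0.218 g; galactose 112.351 g; sorbitol 28.215 g; sucrose 110.087 g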